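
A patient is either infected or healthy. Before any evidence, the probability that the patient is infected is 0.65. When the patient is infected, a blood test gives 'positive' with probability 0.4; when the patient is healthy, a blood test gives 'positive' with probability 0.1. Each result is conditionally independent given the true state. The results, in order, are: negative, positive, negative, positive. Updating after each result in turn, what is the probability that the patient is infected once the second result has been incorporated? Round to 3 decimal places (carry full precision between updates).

0.832

After 'negative': P(infected) = 0.6·0.6500 / (0.6·0.6500 + 0.9·0.3500) ≈ 0.5532
After 'positive': P(infected) = 0.4·0.5532 / (0.4·0.5532 + 0.1·0.4468) ≈ 0.8320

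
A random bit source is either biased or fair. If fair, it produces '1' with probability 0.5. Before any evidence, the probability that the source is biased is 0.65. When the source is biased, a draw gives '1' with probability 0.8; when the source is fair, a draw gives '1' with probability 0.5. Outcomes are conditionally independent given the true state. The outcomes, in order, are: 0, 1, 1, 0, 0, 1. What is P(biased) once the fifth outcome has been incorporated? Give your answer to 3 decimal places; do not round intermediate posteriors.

0.233

After '0': P(biased) = 0.2·0.6500 / (0.2·0.6500 + 0.5·0.3500) ≈ 0.4262
After '1': P(biased) = 0.8·0.4262 / (0.8·0.4262 + 0.5·0.5738) ≈ 0.5431
After '1': P(biased) = 0.8·0.5431 / (0.8·0.5431 + 0.5·0.4569) ≈ 0.6554
After '0': P(biased) = 0.2·0.6554 / (0.2·0.6554 + 0.5·0.3446) ≈ 0.4320
After '0': P(biased) = 0.2·0.4320 / (0.2·0.4320 + 0.5·0.5680) ≈ 0.2333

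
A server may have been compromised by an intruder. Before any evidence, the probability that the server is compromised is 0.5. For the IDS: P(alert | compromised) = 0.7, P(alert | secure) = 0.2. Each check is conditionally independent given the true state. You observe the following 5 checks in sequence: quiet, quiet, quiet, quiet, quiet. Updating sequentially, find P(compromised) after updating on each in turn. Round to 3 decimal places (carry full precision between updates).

Each posterior becomes the prior for the next update.
After 'quiet': P(compromised) = 0.3·0.5000 / (0.3·0.5000 + 0.8·0.5000) ≈ 0.2727
After 'quiet': P(compromised) = 0.3·0.2727 / (0.3·0.2727 + 0.8·0.7273) ≈ 0.1233
After 'quiet': P(compromised) = 0.3·0.1233 / (0.3·0.1233 + 0.8·0.8767) ≈ 0.0501
After 'quiet': P(compromised) = 0.3·0.0501 / (0.3·0.0501 + 0.8·0.9499) ≈ 0.0194
After 'quiet': P(compromised) = 0.3·0.0194 / (0.3·0.0194 + 0.8·0.9806) ≈ 0.0074

0.007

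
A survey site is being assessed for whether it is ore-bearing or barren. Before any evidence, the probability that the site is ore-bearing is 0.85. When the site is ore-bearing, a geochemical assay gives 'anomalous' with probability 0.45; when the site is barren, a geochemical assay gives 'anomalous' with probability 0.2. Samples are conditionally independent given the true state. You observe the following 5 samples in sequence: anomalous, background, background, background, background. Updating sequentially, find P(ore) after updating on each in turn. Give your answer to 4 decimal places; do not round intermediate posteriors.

Apply Bayes' rule sequentially, carrying P(ore) forward.
After 'anomalous': P(ore) = 0.45·0.8500 / (0.45·0.8500 + 0.2·0.1500) ≈ 0.9273
After 'background': P(ore) = 0.55·0.9273 / (0.55·0.9273 + 0.8·0.0727) ≈ 0.8976
After 'background': P(ore) = 0.55·0.8976 / (0.55·0.8976 + 0.8·0.1024) ≈ 0.8577
After 'background': P(ore) = 0.55·0.8577 / (0.55·0.8577 + 0.8·0.1423) ≈ 0.8056
After 'background': P(ore) = 0.55·0.8056 / (0.55·0.8056 + 0.8·0.1944) ≈ 0.7402

0.7402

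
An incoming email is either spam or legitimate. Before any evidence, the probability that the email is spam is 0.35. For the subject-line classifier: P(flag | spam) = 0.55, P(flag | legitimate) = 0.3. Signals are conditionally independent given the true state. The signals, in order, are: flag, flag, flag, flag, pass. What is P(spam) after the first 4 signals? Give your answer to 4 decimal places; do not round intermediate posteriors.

0.8588

After 'flag': P(spam) = 0.55·0.3500 / (0.55·0.3500 + 0.3·0.6500) ≈ 0.4968
After 'flag': P(spam) = 0.55·0.4968 / (0.55·0.4968 + 0.3·0.5032) ≈ 0.6441
After 'flag': P(spam) = 0.55·0.6441 / (0.55·0.6441 + 0.3·0.3559) ≈ 0.7684
After 'flag': P(spam) = 0.55·0.7684 / (0.55·0.7684 + 0.3·0.2316) ≈ 0.8588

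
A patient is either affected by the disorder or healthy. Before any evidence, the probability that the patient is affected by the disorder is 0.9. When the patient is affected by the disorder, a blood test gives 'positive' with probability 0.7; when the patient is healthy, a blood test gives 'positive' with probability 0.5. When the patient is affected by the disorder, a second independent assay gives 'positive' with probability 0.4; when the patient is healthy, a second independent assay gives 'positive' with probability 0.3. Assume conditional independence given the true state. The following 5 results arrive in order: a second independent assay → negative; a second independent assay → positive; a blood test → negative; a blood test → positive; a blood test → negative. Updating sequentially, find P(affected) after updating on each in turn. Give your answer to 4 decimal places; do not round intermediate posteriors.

0.8383

Apply Bayes' rule sequentially, carrying P(affected) forward.
After a second independent assay='negative': P(affected) = 0.6·0.9000 / (0.6·0.9000 + 0.7·0.1000) ≈ 0.8852
After a second independent assay='positive': P(affected) = 0.4·0.8852 / (0.4·0.8852 + 0.3·0.1148) ≈ 0.9114
After a blood test='negative': P(affected) = 0.3·0.9114 / (0.3·0.9114 + 0.5·0.0886) ≈ 0.8606
After a blood test='positive': P(affected) = 0.7·0.8606 / (0.7·0.8606 + 0.5·0.1394) ≈ 0.8963
After a blood test='negative': P(affected) = 0.3·0.8963 / (0.3·0.8963 + 0.5·0.1037) ≈ 0.8383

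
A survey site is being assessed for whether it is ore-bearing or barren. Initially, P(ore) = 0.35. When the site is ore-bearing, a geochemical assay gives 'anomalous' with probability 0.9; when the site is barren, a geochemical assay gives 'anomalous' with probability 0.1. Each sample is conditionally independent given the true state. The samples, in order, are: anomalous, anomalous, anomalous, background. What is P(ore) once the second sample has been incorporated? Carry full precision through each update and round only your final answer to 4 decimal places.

0.9776

After 'anomalous': P(ore) = 0.9·0.3500 / (0.9·0.3500 + 0.1·0.6500) ≈ 0.8289
After 'anomalous': P(ore) = 0.9·0.8289 / (0.9·0.8289 + 0.1·0.1711) ≈ 0.9776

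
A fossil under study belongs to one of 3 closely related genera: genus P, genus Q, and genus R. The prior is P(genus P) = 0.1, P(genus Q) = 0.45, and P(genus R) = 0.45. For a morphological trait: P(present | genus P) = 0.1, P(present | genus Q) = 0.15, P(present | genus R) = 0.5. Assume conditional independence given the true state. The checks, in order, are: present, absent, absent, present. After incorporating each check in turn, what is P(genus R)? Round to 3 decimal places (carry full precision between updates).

0.776

After 'present': normaliser = 0.1·0.1000 + 0.15·0.4500 + 0.5·0.4500; P(genus P) ≈ 0.0331, P(genus Q) ≈ 0.2231, P(genus R) ≈ 0.7438
After 'absent': normaliser = 0.9·0.0331 + 0.85·0.2231 + 0.5·0.7438; P(genus P) ≈ 0.0503, P(genus Q) ≈ 0.3208, P(genus R) ≈ 0.6289
After 'absent': normaliser = 0.9·0.0503 + 0.85·0.3208 + 0.5·0.6289; P(genus P) ≈ 0.0716, P(genus Q) ≈ 0.4311, P(genus R) ≈ 0.4973
After 'present': normaliser = 0.1·0.0716 + 0.15·0.4311 + 0.5·0.4973; P(genus P) ≈ 0.0223, P(genus Q) ≈ 0.2018, P(genus R) ≈ 0.7759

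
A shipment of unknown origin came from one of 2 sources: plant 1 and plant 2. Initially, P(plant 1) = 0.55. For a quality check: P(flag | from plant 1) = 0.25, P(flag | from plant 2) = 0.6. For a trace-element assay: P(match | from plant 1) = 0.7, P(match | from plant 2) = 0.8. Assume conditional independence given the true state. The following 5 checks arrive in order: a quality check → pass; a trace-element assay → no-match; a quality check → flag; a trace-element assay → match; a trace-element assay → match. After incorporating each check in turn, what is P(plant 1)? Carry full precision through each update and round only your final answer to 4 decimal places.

0.5230

After a quality check='pass': P(plant 1) = 0.75·0.5500 / (0.75·0.5500 + 0.4·0.4500) ≈ 0.6962
After a trace-element assay='no-match': P(plant 1) = 0.3·0.6962 / (0.3·0.6962 + 0.2·0.3038) ≈ 0.7746
After a quality check='flag': P(plant 1) = 0.25·0.7746 / (0.25·0.7746 + 0.6·0.2254) ≈ 0.5889
After a trace-element assay='match': P(plant 1) = 0.7·0.5889 / (0.7·0.5889 + 0.8·0.4111) ≈ 0.5562
After a trace-element assay='match': P(plant 1) = 0.7·0.5562 / (0.7·0.5562 + 0.8·0.4438) ≈ 0.5230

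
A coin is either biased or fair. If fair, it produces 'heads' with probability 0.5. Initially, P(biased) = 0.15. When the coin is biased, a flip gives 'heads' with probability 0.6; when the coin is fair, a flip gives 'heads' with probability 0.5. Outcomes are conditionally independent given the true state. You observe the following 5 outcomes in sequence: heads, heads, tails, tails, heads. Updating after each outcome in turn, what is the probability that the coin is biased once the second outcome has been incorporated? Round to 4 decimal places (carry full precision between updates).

Apply Bayes' rule sequentially, carrying P(biased) forward.
After 'heads': P(biased) = 0.6·0.1500 / (0.6·0.1500 + 0.5·0.8500) ≈ 0.1748
After 'heads': P(biased) = 0.6·0.1748 / (0.6·0.1748 + 0.5·0.8252) ≈ 0.2026

0.2026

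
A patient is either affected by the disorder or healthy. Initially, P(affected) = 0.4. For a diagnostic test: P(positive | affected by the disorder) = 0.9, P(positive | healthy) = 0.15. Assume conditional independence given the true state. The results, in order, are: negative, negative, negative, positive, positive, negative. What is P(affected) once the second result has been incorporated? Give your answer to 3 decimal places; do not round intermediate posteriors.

0.009

After 'negative': P(affected) = 0.1·0.4000 / (0.1·0.4000 + 0.85·0.6000) ≈ 0.0727
After 'negative': P(affected) = 0.1·0.0727 / (0.1·0.0727 + 0.85·0.9273) ≈ 0.0091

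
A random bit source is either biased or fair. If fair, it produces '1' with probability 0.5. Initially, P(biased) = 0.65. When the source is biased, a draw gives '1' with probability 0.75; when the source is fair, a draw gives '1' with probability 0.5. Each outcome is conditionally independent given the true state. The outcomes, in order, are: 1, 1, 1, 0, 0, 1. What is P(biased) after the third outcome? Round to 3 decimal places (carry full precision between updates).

0.862

After '1': P(biased) = 0.75·0.6500 / (0.75·0.6500 + 0.5·0.3500) ≈ 0.7358
After '1': P(biased) = 0.75·0.7358 / (0.75·0.7358 + 0.5·0.2642) ≈ 0.8069
After '1': P(biased) = 0.75·0.8069 / (0.75·0.8069 + 0.5·0.1931) ≈ 0.8624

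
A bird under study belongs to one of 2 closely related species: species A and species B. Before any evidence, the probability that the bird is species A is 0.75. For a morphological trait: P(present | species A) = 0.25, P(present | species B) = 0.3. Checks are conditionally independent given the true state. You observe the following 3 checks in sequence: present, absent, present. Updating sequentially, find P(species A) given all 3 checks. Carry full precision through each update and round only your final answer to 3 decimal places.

0.691

After 'present': P(species A) = 0.25·0.7500 / (0.25·0.7500 + 0.3·0.2500) ≈ 0.7143
After 'absent': P(species A) = 0.75·0.7143 / (0.75·0.7143 + 0.7·0.2857) ≈ 0.7282
After 'present': P(species A) = 0.25·0.7282 / (0.25·0.7282 + 0.3·0.2718) ≈ 0.6906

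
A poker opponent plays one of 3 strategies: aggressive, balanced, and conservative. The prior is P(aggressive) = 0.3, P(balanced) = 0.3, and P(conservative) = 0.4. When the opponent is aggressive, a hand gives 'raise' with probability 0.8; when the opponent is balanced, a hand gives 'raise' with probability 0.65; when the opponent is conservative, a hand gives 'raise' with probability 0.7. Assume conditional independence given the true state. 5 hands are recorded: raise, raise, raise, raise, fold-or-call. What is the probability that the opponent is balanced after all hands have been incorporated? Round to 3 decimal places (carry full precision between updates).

After 'raise': normaliser = 0.8·0.3000 + 0.65·0.3000 + 0.7·0.4000; P(aggressive) ≈ 0.3357, P(balanced) ≈ 0.2727, P(conservative) ≈ 0.3916
After 'raise': normaliser = 0.8·0.3357 + 0.65·0.2727 + 0.7·0.3916; P(aggressive) ≈ 0.3730, P(balanced) ≈ 0.2462, P(conservative) ≈ 0.3808
After 'raise': normaliser = 0.8·0.3730 + 0.65·0.2462 + 0.7·0.3808; P(aggressive) ≈ 0.4116, P(balanced) ≈ 0.2208, P(conservative) ≈ 0.3676
After 'raise': normaliser = 0.8·0.4116 + 0.65·0.2208 + 0.7·0.3676; P(aggressive) ≈ 0.4510, P(balanced) ≈ 0.1965, P(conservative) ≈ 0.3525
After 'fold-or-call': normaliser = 0.2·0.4510 + 0.35·0.1965 + 0.3·0.3525; P(aggressive) ≈ 0.3407, P(balanced) ≈ 0.2598, P(conservative) ≈ 0.3994

0.260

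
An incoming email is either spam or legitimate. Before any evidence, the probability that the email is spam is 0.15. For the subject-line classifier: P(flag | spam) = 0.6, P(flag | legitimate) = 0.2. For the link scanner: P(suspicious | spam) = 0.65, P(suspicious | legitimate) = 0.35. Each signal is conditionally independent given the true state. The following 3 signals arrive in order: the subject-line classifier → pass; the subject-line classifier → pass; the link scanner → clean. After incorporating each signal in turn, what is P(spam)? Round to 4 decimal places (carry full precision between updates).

0.0232

After the subject-line classifier='pass': P(spam) = 0.4·0.1500 / (0.4·0.1500 + 0.8·0.8500) ≈ 0.0811
After the subject-line classifier='pass': P(spam) = 0.4·0.0811 / (0.4·0.0811 + 0.8·0.9189) ≈ 0.0423
After the link scanner='clean': P(spam) = 0.35·0.0423 / (0.35·0.0423 + 0.65·0.9577) ≈ 0.0232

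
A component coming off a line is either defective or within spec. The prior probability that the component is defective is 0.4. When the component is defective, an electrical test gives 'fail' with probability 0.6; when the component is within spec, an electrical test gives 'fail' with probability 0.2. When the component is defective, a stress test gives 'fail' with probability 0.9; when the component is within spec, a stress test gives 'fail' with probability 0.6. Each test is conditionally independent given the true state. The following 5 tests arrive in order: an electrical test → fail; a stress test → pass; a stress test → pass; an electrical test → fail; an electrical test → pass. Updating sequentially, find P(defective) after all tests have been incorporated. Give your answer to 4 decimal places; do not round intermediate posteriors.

0.1579

Apply Bayes' rule sequentially, carrying P(defective) forward.
After an electrical test='fail': P(defective) = 0.6·0.4000 / (0.6·0.4000 + 0.2·0.6000) ≈ 0.6667
After a stress test='pass': P(defective) = 0.1·0.6667 / (0.1·0.6667 + 0.4·0.3333) ≈ 0.3333
After a stress test='pass': P(defective) = 0.1·0.3333 / (0.1·0.3333 + 0.4·0.6667) ≈ 0.1111
After an electrical test='fail': P(defective) = 0.6·0.1111 / (0.6·0.1111 + 0.2·0.8889) ≈ 0.2727
After an electrical test='pass': P(defective) = 0.4·0.2727 / (0.4·0.2727 + 0.8·0.7273) ≈ 0.1579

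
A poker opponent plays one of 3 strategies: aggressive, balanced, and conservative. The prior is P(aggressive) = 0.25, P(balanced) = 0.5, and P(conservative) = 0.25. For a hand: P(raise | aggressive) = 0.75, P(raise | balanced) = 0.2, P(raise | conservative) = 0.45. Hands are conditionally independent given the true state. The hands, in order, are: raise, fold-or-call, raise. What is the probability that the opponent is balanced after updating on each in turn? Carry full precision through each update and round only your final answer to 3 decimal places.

0.203

After 'raise': normaliser = 0.75·0.2500 + 0.2·0.5000 + 0.45·0.2500; P(aggressive) ≈ 0.4688, P(balanced) ≈ 0.2500, P(conservative) ≈ 0.2812
After 'fold-or-call': normaliser = 0.25·0.4688 + 0.8·0.2500 + 0.55·0.2812; P(aggressive) ≈ 0.2483, P(balanced) ≈ 0.4238, P(conservative) ≈ 0.3278
After 'raise': normaliser = 0.75·0.2483 + 0.2·0.4238 + 0.45·0.3278; P(aggressive) ≈ 0.4450, P(balanced) ≈ 0.2025, P(conservative) ≈ 0.3525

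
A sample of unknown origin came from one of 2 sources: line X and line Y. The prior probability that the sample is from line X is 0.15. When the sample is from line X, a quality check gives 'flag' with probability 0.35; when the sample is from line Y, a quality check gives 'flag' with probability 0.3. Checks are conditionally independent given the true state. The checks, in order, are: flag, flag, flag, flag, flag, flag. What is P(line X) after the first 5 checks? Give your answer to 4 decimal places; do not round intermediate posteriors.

After 'flag': P(line X) = 0.35·0.1500 / (0.35·0.1500 + 0.3·0.8500) ≈ 0.1707
After 'flag': P(line X) = 0.35·0.1707 / (0.35·0.1707 + 0.3·0.8293) ≈ 0.1937
After 'flag': P(line X) = 0.35·0.1937 / (0.35·0.1937 + 0.3·0.8063) ≈ 0.2189
After 'flag': P(line X) = 0.35·0.2189 / (0.35·0.2189 + 0.3·0.7811) ≈ 0.2464
After 'flag': P(line X) = 0.35·0.2464 / (0.35·0.2464 + 0.3·0.7536) ≈ 0.2761

0.2761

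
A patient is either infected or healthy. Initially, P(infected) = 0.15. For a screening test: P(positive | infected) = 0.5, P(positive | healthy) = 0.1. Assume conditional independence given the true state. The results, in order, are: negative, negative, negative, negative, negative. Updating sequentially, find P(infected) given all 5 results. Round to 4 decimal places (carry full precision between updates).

After 'negative': P(infected) = 0.5·0.1500 / (0.5·0.1500 + 0.9·0.8500) ≈ 0.0893
After 'negative': P(infected) = 0.5·0.0893 / (0.5·0.0893 + 0.9·0.9107) ≈ 0.0517
After 'negative': P(infected) = 0.5·0.0517 / (0.5·0.0517 + 0.9·0.9483) ≈ 0.0294
After 'negative': P(infected) = 0.5·0.0294 / (0.5·0.0294 + 0.9·0.9706) ≈ 0.0165
After 'negative': P(infected) = 0.5·0.0165 / (0.5·0.0165 + 0.9·0.9835) ≈ 0.0093

0.0093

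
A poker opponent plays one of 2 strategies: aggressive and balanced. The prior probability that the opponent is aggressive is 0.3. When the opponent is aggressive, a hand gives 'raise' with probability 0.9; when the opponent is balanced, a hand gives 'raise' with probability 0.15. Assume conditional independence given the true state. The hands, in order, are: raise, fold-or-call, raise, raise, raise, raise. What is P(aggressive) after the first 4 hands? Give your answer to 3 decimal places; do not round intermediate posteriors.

0.916

After 'raise': P(aggressive) = 0.9·0.3000 / (0.9·0.3000 + 0.15·0.7000) ≈ 0.7200
After 'fold-or-call': P(aggressive) = 0.1·0.7200 / (0.1·0.7200 + 0.85·0.2800) ≈ 0.2323
After 'raise': P(aggressive) = 0.9·0.2323 / (0.9·0.2323 + 0.15·0.7677) ≈ 0.6448
After 'raise': P(aggressive) = 0.9·0.6448 / (0.9·0.6448 + 0.15·0.3552) ≈ 0.9159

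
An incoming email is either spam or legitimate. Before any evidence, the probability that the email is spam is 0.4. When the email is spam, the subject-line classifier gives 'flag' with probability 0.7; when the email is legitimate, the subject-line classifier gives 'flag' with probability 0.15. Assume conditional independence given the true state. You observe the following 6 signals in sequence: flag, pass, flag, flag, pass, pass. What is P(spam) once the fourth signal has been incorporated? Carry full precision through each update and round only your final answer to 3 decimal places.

0.960

After 'flag': P(spam) = 0.7·0.4000 / (0.7·0.4000 + 0.15·0.6000) ≈ 0.7568
After 'pass': P(spam) = 0.3·0.7568 / (0.3·0.7568 + 0.85·0.2432) ≈ 0.5234
After 'flag': P(spam) = 0.7·0.5234 / (0.7·0.5234 + 0.15·0.4766) ≈ 0.8367
After 'flag': P(spam) = 0.7·0.8367 / (0.7·0.8367 + 0.15·0.1633) ≈ 0.9599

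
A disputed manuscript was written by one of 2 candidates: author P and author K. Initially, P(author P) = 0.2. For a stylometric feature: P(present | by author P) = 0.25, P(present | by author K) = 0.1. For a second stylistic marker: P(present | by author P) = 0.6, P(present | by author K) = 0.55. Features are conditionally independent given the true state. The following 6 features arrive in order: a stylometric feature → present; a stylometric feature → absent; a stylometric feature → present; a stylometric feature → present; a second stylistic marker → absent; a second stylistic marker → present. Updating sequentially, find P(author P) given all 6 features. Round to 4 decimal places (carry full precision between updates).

0.7594

Apply Bayes' rule sequentially, carrying P(author P) forward.
After a stylometric feature='present': P(author P) = 0.25·0.2000 / (0.25·0.2000 + 0.1·0.8000) ≈ 0.3846
After a stylometric feature='absent': P(author P) = 0.75·0.3846 / (0.75·0.3846 + 0.9·0.6154) ≈ 0.3425
After a stylometric feature='present': P(author P) = 0.25·0.3425 / (0.25·0.3425 + 0.1·0.6575) ≈ 0.5656
After a stylometric feature='present': P(author P) = 0.25·0.5656 / (0.25·0.5656 + 0.1·0.4344) ≈ 0.7650
After a second stylistic marker='absent': P(author P) = 0.4·0.7650 / (0.4·0.7650 + 0.45·0.2350) ≈ 0.7432
After a second stylistic marker='present': P(author P) = 0.6·0.7432 / (0.6·0.7432 + 0.55·0.2568) ≈ 0.7594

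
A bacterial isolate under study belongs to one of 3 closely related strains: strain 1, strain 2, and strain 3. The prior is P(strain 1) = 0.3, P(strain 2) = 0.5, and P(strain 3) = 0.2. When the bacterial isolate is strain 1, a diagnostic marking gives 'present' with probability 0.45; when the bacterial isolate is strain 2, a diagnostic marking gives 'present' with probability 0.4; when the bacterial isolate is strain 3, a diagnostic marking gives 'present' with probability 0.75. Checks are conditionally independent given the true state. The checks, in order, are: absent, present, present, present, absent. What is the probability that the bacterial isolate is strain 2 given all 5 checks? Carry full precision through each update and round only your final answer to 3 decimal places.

0.460

After 'absent': normaliser = 0.55·0.3000 + 0.6·0.5000 + 0.25·0.2000; P(strain 1) ≈ 0.3204, P(strain 2) ≈ 0.5825, P(strain 3) ≈ 0.0971
After 'present': normaliser = 0.45·0.3204 + 0.4·0.5825 + 0.75·0.0971; P(strain 1) ≈ 0.3204, P(strain 2) ≈ 0.5178, P(strain 3) ≈ 0.1618
After 'present': normaliser = 0.45·0.3204 + 0.4·0.5178 + 0.75·0.1618; P(strain 1) ≈ 0.3050, P(strain 2) ≈ 0.4382, P(strain 3) ≈ 0.2568
After 'present': normaliser = 0.45·0.3050 + 0.4·0.4382 + 0.75·0.2568; P(strain 1) ≈ 0.2717, P(strain 2) ≈ 0.3470, P(strain 3) ≈ 0.3812
After 'absent': normaliser = 0.55·0.2717 + 0.6·0.3470 + 0.25·0.3812; P(strain 1) ≈ 0.3300, P(strain 2) ≈ 0.4596, P(strain 3) ≈ 0.2104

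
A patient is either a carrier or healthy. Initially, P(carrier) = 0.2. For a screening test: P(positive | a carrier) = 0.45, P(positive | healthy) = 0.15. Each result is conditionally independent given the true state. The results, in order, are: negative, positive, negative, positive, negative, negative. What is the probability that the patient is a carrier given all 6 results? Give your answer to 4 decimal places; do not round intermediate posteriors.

0.2829

After 'negative': P(carrier) = 0.55·0.2000 / (0.55·0.2000 + 0.85·0.8000) ≈ 0.1392
After 'positive': P(carrier) = 0.45·0.1392 / (0.45·0.1392 + 0.15·0.8608) ≈ 0.3267
After 'negative': P(carrier) = 0.55·0.3267 / (0.55·0.3267 + 0.85·0.6733) ≈ 0.2390
After 'positive': P(carrier) = 0.45·0.2390 / (0.45·0.2390 + 0.15·0.7610) ≈ 0.4851
After 'negative': P(carrier) = 0.55·0.4851 / (0.55·0.4851 + 0.85·0.5149) ≈ 0.3787
After 'negative': P(carrier) = 0.55·0.3787 / (0.55·0.3787 + 0.85·0.6213) ≈ 0.2829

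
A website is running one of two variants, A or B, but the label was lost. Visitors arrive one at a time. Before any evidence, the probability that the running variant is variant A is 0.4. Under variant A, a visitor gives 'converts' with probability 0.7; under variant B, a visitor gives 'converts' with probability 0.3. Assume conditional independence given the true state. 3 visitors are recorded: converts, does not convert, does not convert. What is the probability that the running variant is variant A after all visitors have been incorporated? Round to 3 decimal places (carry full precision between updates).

0.222

After 'converts': P(A) = 0.7·0.4000 / (0.7·0.4000 + 0.3·0.6000) ≈ 0.6087
After 'does not convert': P(A) = 0.3·0.6087 / (0.3·0.6087 + 0.7·0.3913) ≈ 0.4000
After 'does not convert': P(A) = 0.3·0.4000 / (0.3·0.4000 + 0.7·0.6000) ≈ 0.2222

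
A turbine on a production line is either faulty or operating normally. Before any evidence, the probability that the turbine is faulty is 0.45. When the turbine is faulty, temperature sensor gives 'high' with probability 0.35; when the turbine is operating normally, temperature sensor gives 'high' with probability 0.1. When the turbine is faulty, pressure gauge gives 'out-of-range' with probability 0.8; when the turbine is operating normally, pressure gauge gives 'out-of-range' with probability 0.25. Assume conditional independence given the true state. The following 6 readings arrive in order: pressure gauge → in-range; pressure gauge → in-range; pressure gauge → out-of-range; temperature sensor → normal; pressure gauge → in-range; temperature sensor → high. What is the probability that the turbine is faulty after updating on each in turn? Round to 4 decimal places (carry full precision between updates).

Apply Bayes' rule sequentially, carrying P(faulty) forward.
After pressure gauge='in-range': P(faulty) = 0.2·0.4500 / (0.2·0.4500 + 0.75·0.5500) ≈ 0.1791
After pressure gauge='in-range': P(faulty) = 0.2·0.1791 / (0.2·0.1791 + 0.75·0.8209) ≈ 0.0550
After pressure gauge='out-of-range': P(faulty) = 0.8·0.0550 / (0.8·0.0550 + 0.25·0.9450) ≈ 0.1570
After temperature sensor='normal': P(faulty) = 0.65·0.1570 / (0.65·0.1570 + 0.9·0.8430) ≈ 0.1185
After pressure gauge='in-range': P(faulty) = 0.2·0.1185 / (0.2·0.1185 + 0.75·0.8815) ≈ 0.0346
After temperature sensor='high': P(faulty) = 0.35·0.0346 / (0.35·0.0346 + 0.1·0.9654) ≈ 0.1115

0.1115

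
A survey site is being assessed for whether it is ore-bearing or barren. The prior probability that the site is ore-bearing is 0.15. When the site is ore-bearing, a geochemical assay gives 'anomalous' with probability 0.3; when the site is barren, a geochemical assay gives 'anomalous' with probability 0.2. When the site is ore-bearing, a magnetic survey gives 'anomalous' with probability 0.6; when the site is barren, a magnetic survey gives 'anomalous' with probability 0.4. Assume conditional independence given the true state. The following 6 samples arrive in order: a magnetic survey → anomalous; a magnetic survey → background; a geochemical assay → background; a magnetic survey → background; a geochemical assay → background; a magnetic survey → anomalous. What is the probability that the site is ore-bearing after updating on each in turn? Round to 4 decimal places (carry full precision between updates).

0.1190

After a magnetic survey='anomalous': P(ore) = 0.6·0.1500 / (0.6·0.1500 + 0.4·0.8500) ≈ 0.2093
After a magnetic survey='background': P(ore) = 0.4·0.2093 / (0.4·0.2093 + 0.6·0.7907) ≈ 0.1500
After a geochemical assay='background': P(ore) = 0.7·0.1500 / (0.7·0.1500 + 0.8·0.8500) ≈ 0.1338
After a magnetic survey='background': P(ore) = 0.4·0.1338 / (0.4·0.1338 + 0.6·0.8662) ≈ 0.0933
After a geochemical assay='background': P(ore) = 0.7·0.0933 / (0.7·0.0933 + 0.8·0.9067) ≈ 0.0826
After a magnetic survey='anomalous': P(ore) = 0.6·0.0826 / (0.6·0.0826 + 0.4·0.9174) ≈ 0.1190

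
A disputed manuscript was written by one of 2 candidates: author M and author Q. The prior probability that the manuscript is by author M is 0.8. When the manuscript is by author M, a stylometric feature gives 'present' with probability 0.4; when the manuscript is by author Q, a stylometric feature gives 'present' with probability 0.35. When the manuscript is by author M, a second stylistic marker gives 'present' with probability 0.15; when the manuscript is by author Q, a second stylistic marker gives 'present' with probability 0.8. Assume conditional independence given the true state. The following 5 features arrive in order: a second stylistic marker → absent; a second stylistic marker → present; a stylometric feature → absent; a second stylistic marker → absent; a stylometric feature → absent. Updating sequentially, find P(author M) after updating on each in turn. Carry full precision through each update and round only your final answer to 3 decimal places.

0.920

After a second stylistic marker='absent': P(author M) = 0.85·0.8000 / (0.85·0.8000 + 0.2·0.2000) ≈ 0.9444
After a second stylistic marker='present': P(author M) = 0.15·0.9444 / (0.15·0.9444 + 0.8·0.0556) ≈ 0.7612
After a stylometric feature='absent': P(author M) = 0.6·0.7612 / (0.6·0.7612 + 0.65·0.2388) ≈ 0.7463
After a second stylistic marker='absent': P(author M) = 0.85·0.7463 / (0.85·0.7463 + 0.2·0.2537) ≈ 0.9260
After a stylometric feature='absent': P(author M) = 0.6·0.9260 / (0.6·0.9260 + 0.65·0.0740) ≈ 0.9203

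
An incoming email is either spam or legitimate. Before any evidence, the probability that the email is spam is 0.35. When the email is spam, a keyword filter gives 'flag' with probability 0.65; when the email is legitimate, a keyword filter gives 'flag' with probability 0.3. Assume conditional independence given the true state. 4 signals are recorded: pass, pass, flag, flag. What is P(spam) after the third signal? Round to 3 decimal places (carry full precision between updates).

Apply Bayes' rule sequentially, carrying P(spam) forward.
After 'pass': P(spam) = 0.35·0.3500 / (0.35·0.3500 + 0.7·0.6500) ≈ 0.2121
After 'pass': P(spam) = 0.35·0.2121 / (0.35·0.2121 + 0.7·0.7879) ≈ 0.1186
After 'flag': P(spam) = 0.65·0.1186 / (0.65·0.1186 + 0.3·0.8814) ≈ 0.2258

0.226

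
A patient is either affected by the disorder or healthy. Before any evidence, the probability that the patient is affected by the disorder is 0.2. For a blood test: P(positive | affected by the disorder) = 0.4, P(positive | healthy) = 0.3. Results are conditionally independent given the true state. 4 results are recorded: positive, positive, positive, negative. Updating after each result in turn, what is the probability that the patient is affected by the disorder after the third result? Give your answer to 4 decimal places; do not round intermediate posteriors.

0.3721

After 'positive': P(affected) = 0.4·0.2000 / (0.4·0.2000 + 0.3·0.8000) ≈ 0.2500
After 'positive': P(affected) = 0.4·0.2500 / (0.4·0.2500 + 0.3·0.7500) ≈ 0.3077
After 'positive': P(affected) = 0.4·0.3077 / (0.4·0.3077 + 0.3·0.6923) ≈ 0.3721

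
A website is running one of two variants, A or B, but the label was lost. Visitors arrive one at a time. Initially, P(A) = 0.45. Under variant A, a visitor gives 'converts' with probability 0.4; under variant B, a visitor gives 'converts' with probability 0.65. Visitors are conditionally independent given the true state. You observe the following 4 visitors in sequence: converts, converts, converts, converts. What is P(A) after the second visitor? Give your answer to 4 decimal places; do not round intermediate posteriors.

0.2366

Apply Bayes' rule sequentially, carrying P(A) forward.
After 'converts': P(A) = 0.4·0.4500 / (0.4·0.4500 + 0.65·0.5500) ≈ 0.3349
After 'converts': P(A) = 0.4·0.3349 / (0.4·0.3349 + 0.65·0.6651) ≈ 0.2366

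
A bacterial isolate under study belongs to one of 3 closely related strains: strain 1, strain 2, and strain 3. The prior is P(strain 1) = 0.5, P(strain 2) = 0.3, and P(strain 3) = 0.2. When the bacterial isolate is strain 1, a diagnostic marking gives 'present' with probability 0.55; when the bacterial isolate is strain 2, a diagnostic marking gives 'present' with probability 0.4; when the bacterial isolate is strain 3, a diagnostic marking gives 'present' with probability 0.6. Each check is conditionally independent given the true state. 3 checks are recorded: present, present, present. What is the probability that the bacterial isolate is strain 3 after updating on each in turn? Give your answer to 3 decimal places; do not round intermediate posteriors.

0.297

After 'present': normaliser = 0.55·0.5000 + 0.4·0.3000 + 0.6·0.2000; P(strain 1) ≈ 0.5340, P(strain 2) ≈ 0.2330, P(strain 3) ≈ 0.2330
After 'present': normaliser = 0.55·0.5340 + 0.4·0.2330 + 0.6·0.2330; P(strain 1) ≈ 0.5576, P(strain 2) ≈ 0.1770, P(strain 3) ≈ 0.2654
After 'present': normaliser = 0.55·0.5576 + 0.4·0.1770 + 0.6·0.2654; P(strain 1) ≈ 0.5714, P(strain 2) ≈ 0.1319, P(strain 3) ≈ 0.2967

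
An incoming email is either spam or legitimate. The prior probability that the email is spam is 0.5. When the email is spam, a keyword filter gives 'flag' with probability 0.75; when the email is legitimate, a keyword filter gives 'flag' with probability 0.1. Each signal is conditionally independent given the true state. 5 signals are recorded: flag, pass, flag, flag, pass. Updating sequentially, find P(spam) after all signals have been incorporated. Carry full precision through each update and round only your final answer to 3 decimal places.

After 'flag': P(spam) = 0.75·0.5000 / (0.75·0.5000 + 0.1·0.5000) ≈ 0.8824
After 'pass': P(spam) = 0.25·0.8824 / (0.25·0.8824 + 0.9·0.1176) ≈ 0.6757
After 'flag': P(spam) = 0.75·0.6757 / (0.75·0.6757 + 0.1·0.3243) ≈ 0.9398
After 'flag': P(spam) = 0.75·0.9398 / (0.75·0.9398 + 0.1·0.0602) ≈ 0.9915
After 'pass': P(spam) = 0.25·0.9915 / (0.25·0.9915 + 0.9·0.0085) ≈ 0.9702

0.970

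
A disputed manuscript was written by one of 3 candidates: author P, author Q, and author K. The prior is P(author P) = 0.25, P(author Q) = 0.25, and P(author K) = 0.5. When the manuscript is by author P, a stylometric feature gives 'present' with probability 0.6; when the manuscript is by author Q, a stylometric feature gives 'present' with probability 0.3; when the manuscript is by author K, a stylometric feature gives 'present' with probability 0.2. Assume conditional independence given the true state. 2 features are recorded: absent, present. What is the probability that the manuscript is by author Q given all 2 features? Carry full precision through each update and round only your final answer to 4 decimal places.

After 'absent': normaliser = 0.4·0.2500 + 0.7·0.2500 + 0.8·0.5000; P(author P) ≈ 0.1481, P(author Q) ≈ 0.2593, P(author K) ≈ 0.5926
After 'present': normaliser = 0.6·0.1481 + 0.3·0.2593 + 0.2·0.5926; P(author P) ≈ 0.3117, P(author Q) ≈ 0.2727, P(author K) ≈ 0.4156

0.2727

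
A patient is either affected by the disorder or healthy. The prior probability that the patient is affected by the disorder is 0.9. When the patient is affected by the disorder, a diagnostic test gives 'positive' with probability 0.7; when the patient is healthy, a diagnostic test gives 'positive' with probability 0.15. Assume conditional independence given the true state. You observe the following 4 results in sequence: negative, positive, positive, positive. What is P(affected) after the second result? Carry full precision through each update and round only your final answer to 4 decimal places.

0.9368

Apply Bayes' rule sequentially, carrying P(affected) forward.
After 'negative': P(affected) = 0.3·0.9000 / (0.3·0.9000 + 0.85·0.1000) ≈ 0.7606
After 'positive': P(affected) = 0.7·0.7606 / (0.7·0.7606 + 0.15·0.2394) ≈ 0.9368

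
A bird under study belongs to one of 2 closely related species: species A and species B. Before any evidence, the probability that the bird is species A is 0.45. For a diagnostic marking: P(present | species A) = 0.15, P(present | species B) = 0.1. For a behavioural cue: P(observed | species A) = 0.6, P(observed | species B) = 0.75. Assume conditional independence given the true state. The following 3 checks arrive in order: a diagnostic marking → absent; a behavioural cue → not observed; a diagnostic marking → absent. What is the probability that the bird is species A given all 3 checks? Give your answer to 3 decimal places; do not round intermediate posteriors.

Each posterior becomes the prior for the next update.
After a diagnostic marking='absent': P(species A) = 0.85·0.4500 / (0.85·0.4500 + 0.9·0.5500) ≈ 0.4359
After a behavioural cue='not observed': P(species A) = 0.4·0.4359 / (0.4·0.4359 + 0.25·0.5641) ≈ 0.5528
After a diagnostic marking='absent': P(species A) = 0.85·0.5528 / (0.85·0.5528 + 0.9·0.4472) ≈ 0.5387

0.539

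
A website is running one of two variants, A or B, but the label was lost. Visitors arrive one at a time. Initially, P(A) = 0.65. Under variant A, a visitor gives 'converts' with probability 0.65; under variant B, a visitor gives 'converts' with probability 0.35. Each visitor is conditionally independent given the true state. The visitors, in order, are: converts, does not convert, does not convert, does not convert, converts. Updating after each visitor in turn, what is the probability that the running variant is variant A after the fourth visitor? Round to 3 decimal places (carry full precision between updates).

Each posterior becomes the prior for the next update.
After 'converts': P(A) = 0.65·0.6500 / (0.65·0.6500 + 0.35·0.3500) ≈ 0.7752
After 'does not convert': P(A) = 0.35·0.7752 / (0.35·0.7752 + 0.65·0.2248) ≈ 0.6500
After 'does not convert': P(A) = 0.35·0.6500 / (0.35·0.6500 + 0.65·0.3500) ≈ 0.5000
After 'does not convert': P(A) = 0.35·0.5000 / (0.35·0.5000 + 0.65·0.5000) ≈ 0.3500

0.350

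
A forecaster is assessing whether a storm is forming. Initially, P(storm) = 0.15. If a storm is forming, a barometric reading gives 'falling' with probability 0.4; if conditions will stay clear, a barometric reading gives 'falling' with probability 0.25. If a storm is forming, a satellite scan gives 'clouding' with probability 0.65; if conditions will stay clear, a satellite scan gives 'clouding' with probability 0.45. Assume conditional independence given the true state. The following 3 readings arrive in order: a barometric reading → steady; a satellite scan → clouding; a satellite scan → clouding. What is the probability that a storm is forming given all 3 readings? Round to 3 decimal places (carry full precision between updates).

0.228

After a barometric reading='steady': P(storm) = 0.6·0.1500 / (0.6·0.1500 + 0.75·0.8500) ≈ 0.1237
After a satellite scan='clouding': P(storm) = 0.65·0.1237 / (0.65·0.1237 + 0.45·0.8763) ≈ 0.1694
After a satellite scan='clouding': P(storm) = 0.65·0.1694 / (0.65·0.1694 + 0.45·0.8306) ≈ 0.2275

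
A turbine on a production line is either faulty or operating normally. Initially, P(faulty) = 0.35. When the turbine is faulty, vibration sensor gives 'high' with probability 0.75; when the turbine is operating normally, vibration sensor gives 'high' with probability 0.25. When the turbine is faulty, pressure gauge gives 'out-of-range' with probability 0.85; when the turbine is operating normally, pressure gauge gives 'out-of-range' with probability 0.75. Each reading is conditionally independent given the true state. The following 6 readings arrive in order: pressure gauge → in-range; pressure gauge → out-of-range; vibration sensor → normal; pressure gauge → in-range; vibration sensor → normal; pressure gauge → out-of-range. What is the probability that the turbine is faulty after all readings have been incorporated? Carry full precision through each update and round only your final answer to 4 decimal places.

After pressure gauge='in-range': P(faulty) = 0.15·0.3500 / (0.15·0.3500 + 0.25·0.6500) ≈ 0.2442
After pressure gauge='out-of-range': P(faulty) = 0.85·0.2442 / (0.85·0.2442 + 0.75·0.7558) ≈ 0.2680
After vibration sensor='normal': P(faulty) = 0.25·0.2680 / (0.25·0.2680 + 0.75·0.7320) ≈ 0.1088
After pressure gauge='in-range': P(faulty) = 0.15·0.1088 / (0.15·0.1088 + 0.25·0.8912) ≈ 0.0682
After vibration sensor='normal': P(faulty) = 0.25·0.0682 / (0.25·0.0682 + 0.75·0.9318) ≈ 0.0238
After pressure gauge='out-of-range': P(faulty) = 0.85·0.0238 / (0.85·0.0238 + 0.75·0.9762) ≈ 0.0269

0.0269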